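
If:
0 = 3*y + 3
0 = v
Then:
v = 0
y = -1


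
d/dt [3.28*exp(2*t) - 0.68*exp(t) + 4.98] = (6.56*exp(t) - 0.68)*exp(t)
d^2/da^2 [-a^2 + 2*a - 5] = -2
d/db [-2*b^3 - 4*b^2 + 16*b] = -6*b^2 - 8*b + 16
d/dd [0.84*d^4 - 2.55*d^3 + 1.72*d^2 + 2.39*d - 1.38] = 3.36*d^3 - 7.65*d^2 + 3.44*d + 2.39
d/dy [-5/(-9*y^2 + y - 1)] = 5*(1 - 18*y)/(9*y^2 - y + 1)^2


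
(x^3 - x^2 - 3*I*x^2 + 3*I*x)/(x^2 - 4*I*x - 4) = x*(-x^2 + x + 3*I*x - 3*I)/(-x^2 + 4*I*x + 4)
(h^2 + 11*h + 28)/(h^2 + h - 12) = (h + 7)/(h - 3)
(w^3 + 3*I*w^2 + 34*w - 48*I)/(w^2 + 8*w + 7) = (w^3 + 3*I*w^2 + 34*w - 48*I)/(w^2 + 8*w + 7)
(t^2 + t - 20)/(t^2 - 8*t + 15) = (t^2 + t - 20)/(t^2 - 8*t + 15)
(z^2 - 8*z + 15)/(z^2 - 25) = (z - 3)/(z + 5)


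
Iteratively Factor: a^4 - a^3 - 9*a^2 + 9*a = (a + 3)*(a^3 - 4*a^2 + 3*a) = a*(a + 3)*(a^2 - 4*a + 3) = a*(a - 1)*(a + 3)*(a - 3)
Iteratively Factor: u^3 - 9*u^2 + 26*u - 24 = (u - 4)*(u^2 - 5*u + 6) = (u - 4)*(u - 3)*(u - 2)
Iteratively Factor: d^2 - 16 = (d + 4)*(d - 4)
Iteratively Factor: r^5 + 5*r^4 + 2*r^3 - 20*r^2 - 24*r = (r + 2)*(r^4 + 3*r^3 - 4*r^2 - 12*r) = (r + 2)*(r + 3)*(r^3 - 4*r) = (r + 2)^2*(r + 3)*(r^2 - 2*r) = (r - 2)*(r + 2)^2*(r + 3)*(r)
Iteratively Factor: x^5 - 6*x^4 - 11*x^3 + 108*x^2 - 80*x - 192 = (x + 1)*(x^4 - 7*x^3 - 4*x^2 + 112*x - 192) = (x + 1)*(x + 4)*(x^3 - 11*x^2 + 40*x - 48) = (x - 4)*(x + 1)*(x + 4)*(x^2 - 7*x + 12) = (x - 4)*(x - 3)*(x + 1)*(x + 4)*(x - 4)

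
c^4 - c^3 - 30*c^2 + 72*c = c*(c - 4)*(c - 3)*(c + 6)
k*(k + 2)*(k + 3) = k^3 + 5*k^2 + 6*k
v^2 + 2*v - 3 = (v - 1)*(v + 3)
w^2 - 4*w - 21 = (w - 7)*(w + 3)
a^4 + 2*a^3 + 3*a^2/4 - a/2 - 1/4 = (a - 1/2)*(a + 1/2)*(a + 1)^2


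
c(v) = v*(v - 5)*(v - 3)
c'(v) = v*(v - 5) + v*(v - 3) + (v - 5)*(v - 3)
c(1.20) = 8.21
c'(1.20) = 0.12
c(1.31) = 8.17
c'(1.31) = -0.81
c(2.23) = 4.76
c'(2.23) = -5.76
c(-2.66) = -115.33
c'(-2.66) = 78.79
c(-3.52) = -195.54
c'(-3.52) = 108.49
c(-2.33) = -91.03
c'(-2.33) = 68.57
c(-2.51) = -103.86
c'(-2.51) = 74.06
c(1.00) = 8.00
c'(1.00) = 2.00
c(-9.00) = -1512.00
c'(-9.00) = 402.00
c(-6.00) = -594.00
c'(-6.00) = 219.00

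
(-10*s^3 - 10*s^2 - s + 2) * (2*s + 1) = -20*s^4 - 30*s^3 - 12*s^2 + 3*s + 2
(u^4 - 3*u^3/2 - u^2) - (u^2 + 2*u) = u^4 - 3*u^3/2 - 2*u^2 - 2*u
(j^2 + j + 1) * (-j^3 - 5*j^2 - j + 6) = -j^5 - 6*j^4 - 7*j^3 + 5*j + 6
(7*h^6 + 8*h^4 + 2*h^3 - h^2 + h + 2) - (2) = 7*h^6 + 8*h^4 + 2*h^3 - h^2 + h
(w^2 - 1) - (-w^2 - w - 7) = 2*w^2 + w + 6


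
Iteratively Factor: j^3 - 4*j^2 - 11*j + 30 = (j + 3)*(j^2 - 7*j + 10) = (j - 2)*(j + 3)*(j - 5)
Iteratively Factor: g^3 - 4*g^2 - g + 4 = (g - 4)*(g^2 - 1) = (g - 4)*(g - 1)*(g + 1)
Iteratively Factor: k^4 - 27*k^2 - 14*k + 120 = (k - 2)*(k^3 + 2*k^2 - 23*k - 60) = (k - 2)*(k + 3)*(k^2 - k - 20) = (k - 5)*(k - 2)*(k + 3)*(k + 4)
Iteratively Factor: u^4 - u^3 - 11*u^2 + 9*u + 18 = (u - 3)*(u^3 + 2*u^2 - 5*u - 6) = (u - 3)*(u - 2)*(u^2 + 4*u + 3) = (u - 3)*(u - 2)*(u + 3)*(u + 1)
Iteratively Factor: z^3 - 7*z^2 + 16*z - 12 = (z - 2)*(z^2 - 5*z + 6) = (z - 2)^2*(z - 3)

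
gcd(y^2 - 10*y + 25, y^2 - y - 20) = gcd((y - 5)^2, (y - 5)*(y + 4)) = y - 5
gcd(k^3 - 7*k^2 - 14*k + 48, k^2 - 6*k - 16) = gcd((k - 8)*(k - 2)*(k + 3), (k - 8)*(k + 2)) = k - 8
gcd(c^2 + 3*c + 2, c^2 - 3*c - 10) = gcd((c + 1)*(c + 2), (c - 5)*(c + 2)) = c + 2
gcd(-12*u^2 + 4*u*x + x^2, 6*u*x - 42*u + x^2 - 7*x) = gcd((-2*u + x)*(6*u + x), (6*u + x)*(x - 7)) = 6*u + x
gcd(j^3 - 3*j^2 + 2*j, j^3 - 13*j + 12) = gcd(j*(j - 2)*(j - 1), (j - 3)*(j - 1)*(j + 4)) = j - 1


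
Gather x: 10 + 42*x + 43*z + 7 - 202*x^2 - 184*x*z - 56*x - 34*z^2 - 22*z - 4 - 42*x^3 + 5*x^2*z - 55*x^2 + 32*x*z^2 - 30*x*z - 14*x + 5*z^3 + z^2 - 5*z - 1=-42*x^3 + x^2*(5*z - 257) + x*(32*z^2 - 214*z - 28) + 5*z^3 - 33*z^2 + 16*z + 12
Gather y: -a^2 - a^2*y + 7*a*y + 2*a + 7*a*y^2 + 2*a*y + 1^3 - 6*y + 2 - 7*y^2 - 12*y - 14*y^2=-a^2 + 2*a + y^2*(7*a - 21) + y*(-a^2 + 9*a - 18) + 3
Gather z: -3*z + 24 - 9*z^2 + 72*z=-9*z^2 + 69*z + 24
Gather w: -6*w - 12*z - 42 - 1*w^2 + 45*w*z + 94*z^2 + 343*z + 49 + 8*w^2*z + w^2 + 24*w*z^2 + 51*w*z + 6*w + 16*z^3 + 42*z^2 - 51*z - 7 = 8*w^2*z + w*(24*z^2 + 96*z) + 16*z^3 + 136*z^2 + 280*z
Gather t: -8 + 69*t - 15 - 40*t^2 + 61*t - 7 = -40*t^2 + 130*t - 30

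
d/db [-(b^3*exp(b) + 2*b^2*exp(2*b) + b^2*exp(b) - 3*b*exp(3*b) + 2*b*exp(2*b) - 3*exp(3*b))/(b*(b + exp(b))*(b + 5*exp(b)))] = (-b^6 - 4*b^5*exp(b) - b^5 + 2*b^4*exp(2*b) - 8*b^4*exp(b) + b^4 + 36*b^3*exp(3*b) - 14*b^3*exp(2*b) + 4*b^3*exp(b) + 15*b^2*exp(4*b) + 8*b^2*exp(3*b) - 2*b^2*exp(2*b) + 15*b*exp(4*b) - 36*b*exp(3*b) - 15*exp(4*b))*exp(b)/(b^2*(b^4 + 12*b^3*exp(b) + 46*b^2*exp(2*b) + 60*b*exp(3*b) + 25*exp(4*b)))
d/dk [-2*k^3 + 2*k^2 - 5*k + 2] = -6*k^2 + 4*k - 5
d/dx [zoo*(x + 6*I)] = zoo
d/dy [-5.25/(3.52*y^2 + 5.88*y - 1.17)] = (36.96*y + 30.87)/(3.52*y^2 + 5.88*y - 1.17)^2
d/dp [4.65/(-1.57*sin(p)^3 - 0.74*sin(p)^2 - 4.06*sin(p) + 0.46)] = (21.9015*sin(p)^2 + 6.882*sin(p) + 18.879)*cos(p)/(1.57*sin(p)^3 + 0.74*sin(p)^2 + 4.06*sin(p) - 0.46)^2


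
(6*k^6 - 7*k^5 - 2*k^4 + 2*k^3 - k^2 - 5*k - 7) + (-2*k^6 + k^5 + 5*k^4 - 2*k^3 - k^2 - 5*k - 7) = 4*k^6 - 6*k^5 + 3*k^4 - 2*k^2 - 10*k - 14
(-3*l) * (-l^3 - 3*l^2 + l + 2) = 3*l^4 + 9*l^3 - 3*l^2 - 6*l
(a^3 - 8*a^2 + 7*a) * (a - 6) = a^4 - 14*a^3 + 55*a^2 - 42*a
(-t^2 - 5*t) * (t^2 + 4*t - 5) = -t^4 - 9*t^3 - 15*t^2 + 25*t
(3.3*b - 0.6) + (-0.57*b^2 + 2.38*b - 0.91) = -0.57*b^2 + 5.68*b - 1.51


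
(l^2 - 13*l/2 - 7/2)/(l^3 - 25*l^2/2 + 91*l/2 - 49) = (2*l + 1)/(2*l^2 - 11*l + 14)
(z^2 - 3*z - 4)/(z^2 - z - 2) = (z - 4)/(z - 2)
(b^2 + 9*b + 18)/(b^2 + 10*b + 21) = (b + 6)/(b + 7)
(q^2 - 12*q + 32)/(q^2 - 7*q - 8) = (q - 4)/(q + 1)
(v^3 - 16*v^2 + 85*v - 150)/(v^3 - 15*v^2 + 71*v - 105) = (v^2 - 11*v + 30)/(v^2 - 10*v + 21)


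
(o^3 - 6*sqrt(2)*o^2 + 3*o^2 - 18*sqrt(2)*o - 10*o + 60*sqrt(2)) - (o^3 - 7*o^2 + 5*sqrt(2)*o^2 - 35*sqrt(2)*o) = -11*sqrt(2)*o^2 + 10*o^2 - 10*o + 17*sqrt(2)*o + 60*sqrt(2)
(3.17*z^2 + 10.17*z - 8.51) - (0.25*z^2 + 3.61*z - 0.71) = 2.92*z^2 + 6.56*z - 7.8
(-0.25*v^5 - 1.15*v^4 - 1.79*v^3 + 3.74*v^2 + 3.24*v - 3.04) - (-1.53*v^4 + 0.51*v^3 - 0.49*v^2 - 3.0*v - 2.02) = -0.25*v^5 + 0.38*v^4 - 2.3*v^3 + 4.23*v^2 + 6.24*v - 1.02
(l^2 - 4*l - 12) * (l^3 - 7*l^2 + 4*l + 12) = l^5 - 11*l^4 + 20*l^3 + 80*l^2 - 96*l - 144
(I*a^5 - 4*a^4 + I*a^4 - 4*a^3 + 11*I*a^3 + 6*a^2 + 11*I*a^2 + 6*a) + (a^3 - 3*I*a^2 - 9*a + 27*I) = I*a^5 - 4*a^4 + I*a^4 - 3*a^3 + 11*I*a^3 + 6*a^2 + 8*I*a^2 - 3*a + 27*I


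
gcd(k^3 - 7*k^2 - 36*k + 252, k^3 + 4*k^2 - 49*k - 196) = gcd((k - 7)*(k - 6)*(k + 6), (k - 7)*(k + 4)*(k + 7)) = k - 7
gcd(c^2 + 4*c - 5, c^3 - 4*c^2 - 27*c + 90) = c + 5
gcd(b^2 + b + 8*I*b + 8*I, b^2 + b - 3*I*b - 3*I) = b + 1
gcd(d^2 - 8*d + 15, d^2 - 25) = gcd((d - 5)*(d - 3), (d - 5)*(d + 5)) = d - 5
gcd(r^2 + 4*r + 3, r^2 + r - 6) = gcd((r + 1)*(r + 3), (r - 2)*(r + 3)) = r + 3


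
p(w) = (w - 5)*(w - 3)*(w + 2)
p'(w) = (w - 5)*(w - 3) + (w - 5)*(w + 2) + (w - 3)*(w + 2)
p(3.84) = -5.69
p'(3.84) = -2.84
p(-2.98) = -46.77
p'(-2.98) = 61.40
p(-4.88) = -224.22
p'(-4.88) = 129.00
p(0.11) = 29.82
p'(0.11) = -2.28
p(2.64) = 3.94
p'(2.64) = -11.77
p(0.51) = 28.06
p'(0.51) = -6.34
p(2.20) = 9.41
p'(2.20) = -12.88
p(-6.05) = -405.01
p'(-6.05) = 181.41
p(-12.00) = -2550.00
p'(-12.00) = 575.00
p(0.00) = 30.00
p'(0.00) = -1.00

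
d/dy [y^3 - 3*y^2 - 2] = 3*y*(y - 2)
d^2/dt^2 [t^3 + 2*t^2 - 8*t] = 6*t + 4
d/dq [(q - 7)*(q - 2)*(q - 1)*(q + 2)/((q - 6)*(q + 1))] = (2*q^5 - 23*q^4 + 56*q^3 + 97*q^2 + 20*q - 332)/(q^4 - 10*q^3 + 13*q^2 + 60*q + 36)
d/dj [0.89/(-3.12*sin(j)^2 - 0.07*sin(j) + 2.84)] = (5.5536*sin(j) + 0.0623)*cos(j)/(3.12*sin(j)^2 + 0.07*sin(j) - 2.84)^2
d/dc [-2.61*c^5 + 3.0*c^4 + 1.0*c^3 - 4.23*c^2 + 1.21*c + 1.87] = -13.05*c^4 + 12.0*c^3 + 3.0*c^2 - 8.46*c + 1.21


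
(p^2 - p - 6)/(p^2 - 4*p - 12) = (p - 3)/(p - 6)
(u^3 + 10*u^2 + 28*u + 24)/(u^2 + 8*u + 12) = u + 2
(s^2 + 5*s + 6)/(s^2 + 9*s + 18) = (s + 2)/(s + 6)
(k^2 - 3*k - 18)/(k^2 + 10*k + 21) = (k - 6)/(k + 7)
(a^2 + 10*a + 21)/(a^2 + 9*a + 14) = (a + 3)/(a + 2)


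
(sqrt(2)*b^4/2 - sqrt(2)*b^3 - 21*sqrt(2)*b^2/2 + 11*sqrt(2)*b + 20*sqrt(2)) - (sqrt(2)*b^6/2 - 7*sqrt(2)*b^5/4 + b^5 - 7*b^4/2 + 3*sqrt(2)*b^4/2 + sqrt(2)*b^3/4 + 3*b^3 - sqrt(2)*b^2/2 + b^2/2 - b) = -sqrt(2)*b^6/2 - b^5 + 7*sqrt(2)*b^5/4 - sqrt(2)*b^4 + 7*b^4/2 - 3*b^3 - 5*sqrt(2)*b^3/4 - 10*sqrt(2)*b^2 - b^2/2 + b + 11*sqrt(2)*b + 20*sqrt(2)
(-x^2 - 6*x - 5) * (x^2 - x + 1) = -x^4 - 5*x^3 - x - 5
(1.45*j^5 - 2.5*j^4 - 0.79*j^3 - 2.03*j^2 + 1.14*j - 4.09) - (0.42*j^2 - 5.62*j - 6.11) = 1.45*j^5 - 2.5*j^4 - 0.79*j^3 - 2.45*j^2 + 6.76*j + 2.02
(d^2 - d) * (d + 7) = d^3 + 6*d^2 - 7*d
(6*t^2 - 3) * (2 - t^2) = -6*t^4 + 15*t^2 - 6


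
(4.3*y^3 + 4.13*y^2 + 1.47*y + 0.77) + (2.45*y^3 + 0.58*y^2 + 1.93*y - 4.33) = 6.75*y^3 + 4.71*y^2 + 3.4*y - 3.56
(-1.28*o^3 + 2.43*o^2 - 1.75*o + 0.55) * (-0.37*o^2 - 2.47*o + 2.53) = 0.4736*o^5 + 2.2625*o^4 - 8.593*o^3 + 10.2669*o^2 - 5.786*o + 1.3915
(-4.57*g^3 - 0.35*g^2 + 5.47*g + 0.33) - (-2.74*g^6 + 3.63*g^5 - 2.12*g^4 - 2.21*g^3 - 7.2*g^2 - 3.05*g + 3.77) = 2.74*g^6 - 3.63*g^5 + 2.12*g^4 - 2.36*g^3 + 6.85*g^2 + 8.52*g - 3.44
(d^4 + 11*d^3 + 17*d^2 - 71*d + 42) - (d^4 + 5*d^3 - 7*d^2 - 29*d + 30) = 6*d^3 + 24*d^2 - 42*d + 12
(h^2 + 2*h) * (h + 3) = h^3 + 5*h^2 + 6*h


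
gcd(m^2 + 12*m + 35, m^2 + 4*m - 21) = m + 7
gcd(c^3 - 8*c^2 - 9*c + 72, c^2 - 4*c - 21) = c + 3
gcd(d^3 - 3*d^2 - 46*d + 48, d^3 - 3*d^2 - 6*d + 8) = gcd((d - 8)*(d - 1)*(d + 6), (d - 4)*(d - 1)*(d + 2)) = d - 1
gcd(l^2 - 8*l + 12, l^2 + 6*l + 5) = 1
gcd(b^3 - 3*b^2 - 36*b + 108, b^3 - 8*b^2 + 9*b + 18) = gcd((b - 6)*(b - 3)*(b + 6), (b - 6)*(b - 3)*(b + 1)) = b^2 - 9*b + 18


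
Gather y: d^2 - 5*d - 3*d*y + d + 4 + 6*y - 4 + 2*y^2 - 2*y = d^2 - 4*d + 2*y^2 + y*(4 - 3*d)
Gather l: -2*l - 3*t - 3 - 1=-2*l - 3*t - 4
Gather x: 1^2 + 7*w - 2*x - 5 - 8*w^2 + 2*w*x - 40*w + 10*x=-8*w^2 - 33*w + x*(2*w + 8) - 4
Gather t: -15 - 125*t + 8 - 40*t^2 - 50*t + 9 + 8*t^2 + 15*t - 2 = -32*t^2 - 160*t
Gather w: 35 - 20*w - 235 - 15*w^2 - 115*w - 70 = -15*w^2 - 135*w - 270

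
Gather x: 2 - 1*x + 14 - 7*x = 16 - 8*x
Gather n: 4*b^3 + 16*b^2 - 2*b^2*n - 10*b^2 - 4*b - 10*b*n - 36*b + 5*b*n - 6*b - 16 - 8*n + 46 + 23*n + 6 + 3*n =4*b^3 + 6*b^2 - 46*b + n*(-2*b^2 - 5*b + 18) + 36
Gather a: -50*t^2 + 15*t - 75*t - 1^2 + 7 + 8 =-50*t^2 - 60*t + 14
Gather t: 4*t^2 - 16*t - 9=4*t^2 - 16*t - 9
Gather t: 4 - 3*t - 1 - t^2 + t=-t^2 - 2*t + 3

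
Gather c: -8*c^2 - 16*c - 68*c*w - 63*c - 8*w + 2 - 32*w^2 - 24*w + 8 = -8*c^2 + c*(-68*w - 79) - 32*w^2 - 32*w + 10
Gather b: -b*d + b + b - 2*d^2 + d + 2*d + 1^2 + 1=b*(2 - d) - 2*d^2 + 3*d + 2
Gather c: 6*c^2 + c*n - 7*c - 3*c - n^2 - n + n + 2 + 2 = 6*c^2 + c*(n - 10) - n^2 + 4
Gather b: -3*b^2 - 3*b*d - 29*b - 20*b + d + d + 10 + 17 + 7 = -3*b^2 + b*(-3*d - 49) + 2*d + 34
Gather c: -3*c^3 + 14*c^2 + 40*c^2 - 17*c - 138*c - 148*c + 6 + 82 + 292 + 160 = -3*c^3 + 54*c^2 - 303*c + 540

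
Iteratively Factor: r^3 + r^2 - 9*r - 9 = (r + 1)*(r^2 - 9) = (r - 3)*(r + 1)*(r + 3)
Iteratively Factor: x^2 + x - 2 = (x + 2)*(x - 1)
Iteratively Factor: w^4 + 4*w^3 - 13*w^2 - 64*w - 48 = (w + 1)*(w^3 + 3*w^2 - 16*w - 48) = (w + 1)*(w + 4)*(w^2 - w - 12) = (w - 4)*(w + 1)*(w + 4)*(w + 3)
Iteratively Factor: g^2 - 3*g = (g - 3)*(g)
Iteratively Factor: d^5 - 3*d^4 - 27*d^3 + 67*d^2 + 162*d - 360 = (d + 4)*(d^4 - 7*d^3 + d^2 + 63*d - 90) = (d + 3)*(d + 4)*(d^3 - 10*d^2 + 31*d - 30) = (d - 3)*(d + 3)*(d + 4)*(d^2 - 7*d + 10) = (d - 3)*(d - 2)*(d + 3)*(d + 4)*(d - 5)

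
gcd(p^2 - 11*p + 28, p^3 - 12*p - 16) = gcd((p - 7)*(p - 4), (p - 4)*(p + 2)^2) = p - 4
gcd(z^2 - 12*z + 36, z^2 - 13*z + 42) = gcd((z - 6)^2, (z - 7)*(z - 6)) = z - 6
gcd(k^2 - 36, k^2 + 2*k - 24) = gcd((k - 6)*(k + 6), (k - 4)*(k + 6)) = k + 6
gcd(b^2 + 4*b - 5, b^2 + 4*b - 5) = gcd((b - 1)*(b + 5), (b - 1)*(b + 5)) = b^2 + 4*b - 5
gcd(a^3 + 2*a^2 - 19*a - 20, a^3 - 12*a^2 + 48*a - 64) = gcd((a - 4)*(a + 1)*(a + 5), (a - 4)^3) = a - 4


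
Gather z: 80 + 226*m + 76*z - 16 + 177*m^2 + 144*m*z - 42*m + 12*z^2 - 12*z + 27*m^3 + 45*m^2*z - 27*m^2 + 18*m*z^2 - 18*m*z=27*m^3 + 150*m^2 + 184*m + z^2*(18*m + 12) + z*(45*m^2 + 126*m + 64) + 64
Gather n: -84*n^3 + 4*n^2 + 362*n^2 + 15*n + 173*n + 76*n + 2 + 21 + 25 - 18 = -84*n^3 + 366*n^2 + 264*n + 30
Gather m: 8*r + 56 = 8*r + 56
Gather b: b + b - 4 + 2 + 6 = 2*b + 4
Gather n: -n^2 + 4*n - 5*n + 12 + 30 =-n^2 - n + 42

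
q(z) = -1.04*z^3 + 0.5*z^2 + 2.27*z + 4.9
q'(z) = -3.12*z^2 + 1.0*z + 2.27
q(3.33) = -20.40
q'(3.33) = -29.00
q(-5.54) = 184.50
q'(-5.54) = -99.03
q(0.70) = 6.38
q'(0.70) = 1.44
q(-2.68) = 22.43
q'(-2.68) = -22.82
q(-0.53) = 3.99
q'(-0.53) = 0.86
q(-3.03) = 31.54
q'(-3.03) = -29.40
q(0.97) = 6.62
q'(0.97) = 0.30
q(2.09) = 2.33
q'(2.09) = -9.27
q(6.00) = -188.12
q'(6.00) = -104.05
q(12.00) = -1692.98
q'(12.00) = -435.01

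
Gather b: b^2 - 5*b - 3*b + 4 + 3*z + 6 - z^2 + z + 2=b^2 - 8*b - z^2 + 4*z + 12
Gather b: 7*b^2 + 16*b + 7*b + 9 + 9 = 7*b^2 + 23*b + 18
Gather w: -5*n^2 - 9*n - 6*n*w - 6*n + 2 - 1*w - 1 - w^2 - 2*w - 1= -5*n^2 - 15*n - w^2 + w*(-6*n - 3)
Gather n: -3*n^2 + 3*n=-3*n^2 + 3*n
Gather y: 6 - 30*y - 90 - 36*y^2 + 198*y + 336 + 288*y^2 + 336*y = 252*y^2 + 504*y + 252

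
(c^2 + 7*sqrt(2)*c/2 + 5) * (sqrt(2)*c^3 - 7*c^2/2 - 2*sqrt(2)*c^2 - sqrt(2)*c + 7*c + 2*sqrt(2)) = sqrt(2)*c^5 - 2*sqrt(2)*c^4 + 7*c^4/2 - 33*sqrt(2)*c^3/4 - 7*c^3 - 49*c^2/2 + 33*sqrt(2)*c^2/2 - 5*sqrt(2)*c + 49*c + 10*sqrt(2)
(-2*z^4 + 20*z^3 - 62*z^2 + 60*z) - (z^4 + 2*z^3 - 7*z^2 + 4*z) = -3*z^4 + 18*z^3 - 55*z^2 + 56*z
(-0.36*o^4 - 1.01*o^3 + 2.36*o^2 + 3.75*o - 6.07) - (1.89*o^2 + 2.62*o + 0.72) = -0.36*o^4 - 1.01*o^3 + 0.47*o^2 + 1.13*o - 6.79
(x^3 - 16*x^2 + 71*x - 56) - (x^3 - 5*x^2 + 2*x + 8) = -11*x^2 + 69*x - 64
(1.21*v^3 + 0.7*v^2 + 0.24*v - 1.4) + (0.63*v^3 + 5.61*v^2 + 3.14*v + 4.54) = 1.84*v^3 + 6.31*v^2 + 3.38*v + 3.14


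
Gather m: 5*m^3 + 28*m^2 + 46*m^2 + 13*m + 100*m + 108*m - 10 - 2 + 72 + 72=5*m^3 + 74*m^2 + 221*m + 132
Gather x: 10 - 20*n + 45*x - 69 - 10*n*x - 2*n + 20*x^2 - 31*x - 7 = -22*n + 20*x^2 + x*(14 - 10*n) - 66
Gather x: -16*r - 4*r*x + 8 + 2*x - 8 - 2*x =-4*r*x - 16*r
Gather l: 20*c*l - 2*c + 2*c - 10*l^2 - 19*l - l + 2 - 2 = -10*l^2 + l*(20*c - 20)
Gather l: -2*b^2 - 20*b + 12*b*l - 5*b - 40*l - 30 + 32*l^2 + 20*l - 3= -2*b^2 - 25*b + 32*l^2 + l*(12*b - 20) - 33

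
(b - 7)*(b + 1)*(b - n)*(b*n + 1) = b^4*n - b^3*n^2 - 6*b^3*n + b^3 + 6*b^2*n^2 - 8*b^2*n - 6*b^2 + 7*b*n^2 + 6*b*n - 7*b + 7*n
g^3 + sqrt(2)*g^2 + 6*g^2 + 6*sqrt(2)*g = g*(g + 6)*(g + sqrt(2))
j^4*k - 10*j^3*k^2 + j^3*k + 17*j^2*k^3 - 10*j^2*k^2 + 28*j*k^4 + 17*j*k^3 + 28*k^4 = (j - 7*k)*(j - 4*k)*(j + k)*(j*k + k)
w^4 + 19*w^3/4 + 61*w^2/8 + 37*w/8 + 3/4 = (w + 1/4)*(w + 1)*(w + 3/2)*(w + 2)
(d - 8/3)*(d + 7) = d^2 + 13*d/3 - 56/3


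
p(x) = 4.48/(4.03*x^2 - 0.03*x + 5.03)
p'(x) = 4.48*(0.03 - 8.06*x)/(4.03*x^2 - 0.03*x + 5.03)^2 = (0.1344 - 36.1088*x)/(4.03*x^2 - 0.03*x + 5.03)^2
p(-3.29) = 0.09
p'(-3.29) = 0.05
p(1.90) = 0.23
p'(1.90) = -0.18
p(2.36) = 0.16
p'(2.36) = -0.11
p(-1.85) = 0.24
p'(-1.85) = 0.19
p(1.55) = 0.31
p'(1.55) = -0.26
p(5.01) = 0.04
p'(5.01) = -0.02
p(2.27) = 0.17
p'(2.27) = -0.12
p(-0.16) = 0.87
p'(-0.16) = 0.22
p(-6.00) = 0.03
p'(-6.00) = 0.01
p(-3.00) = 0.11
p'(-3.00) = 0.06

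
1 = 1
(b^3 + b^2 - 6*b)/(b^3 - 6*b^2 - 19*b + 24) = b*(b - 2)/(b^2 - 9*b + 8)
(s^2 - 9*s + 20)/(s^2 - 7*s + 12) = (s - 5)/(s - 3)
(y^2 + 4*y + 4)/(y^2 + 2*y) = (y + 2)/y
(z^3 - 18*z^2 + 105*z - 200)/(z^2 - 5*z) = z - 13 + 40/z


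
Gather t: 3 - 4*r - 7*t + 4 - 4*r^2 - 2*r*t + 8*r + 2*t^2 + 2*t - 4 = -4*r^2 + 4*r + 2*t^2 + t*(-2*r - 5) + 3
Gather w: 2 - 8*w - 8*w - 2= -16*w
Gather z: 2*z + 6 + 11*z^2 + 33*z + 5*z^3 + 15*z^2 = 5*z^3 + 26*z^2 + 35*z + 6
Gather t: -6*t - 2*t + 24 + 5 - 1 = 28 - 8*t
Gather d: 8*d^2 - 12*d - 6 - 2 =8*d^2 - 12*d - 8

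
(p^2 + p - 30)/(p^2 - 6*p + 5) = (p + 6)/(p - 1)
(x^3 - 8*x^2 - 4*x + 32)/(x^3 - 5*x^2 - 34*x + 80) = (x + 2)/(x + 5)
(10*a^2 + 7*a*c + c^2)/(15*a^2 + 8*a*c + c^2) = (2*a + c)/(3*a + c)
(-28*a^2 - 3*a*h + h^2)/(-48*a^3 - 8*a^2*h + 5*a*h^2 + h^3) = (7*a - h)/(12*a^2 - a*h - h^2)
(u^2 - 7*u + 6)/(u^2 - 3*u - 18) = (u - 1)/(u + 3)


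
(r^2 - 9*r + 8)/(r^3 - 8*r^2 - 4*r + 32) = (r - 1)/(r^2 - 4)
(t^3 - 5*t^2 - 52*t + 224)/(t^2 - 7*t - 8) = (t^2 + 3*t - 28)/(t + 1)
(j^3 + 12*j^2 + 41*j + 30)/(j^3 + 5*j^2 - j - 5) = (j + 6)/(j - 1)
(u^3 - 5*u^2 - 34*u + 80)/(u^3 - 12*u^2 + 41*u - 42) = (u^2 - 3*u - 40)/(u^2 - 10*u + 21)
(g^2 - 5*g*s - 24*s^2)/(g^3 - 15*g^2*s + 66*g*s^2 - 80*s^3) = (g + 3*s)/(g^2 - 7*g*s + 10*s^2)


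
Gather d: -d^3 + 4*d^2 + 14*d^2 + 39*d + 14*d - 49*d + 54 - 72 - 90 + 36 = -d^3 + 18*d^2 + 4*d - 72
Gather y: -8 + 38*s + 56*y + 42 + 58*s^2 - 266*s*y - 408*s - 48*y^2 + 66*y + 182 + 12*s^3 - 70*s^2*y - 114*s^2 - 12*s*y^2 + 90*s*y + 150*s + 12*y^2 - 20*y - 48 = 12*s^3 - 56*s^2 - 220*s + y^2*(-12*s - 36) + y*(-70*s^2 - 176*s + 102) + 168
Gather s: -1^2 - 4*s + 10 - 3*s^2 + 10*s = -3*s^2 + 6*s + 9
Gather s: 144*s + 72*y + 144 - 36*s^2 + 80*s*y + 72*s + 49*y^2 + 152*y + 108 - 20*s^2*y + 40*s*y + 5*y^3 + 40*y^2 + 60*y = s^2*(-20*y - 36) + s*(120*y + 216) + 5*y^3 + 89*y^2 + 284*y + 252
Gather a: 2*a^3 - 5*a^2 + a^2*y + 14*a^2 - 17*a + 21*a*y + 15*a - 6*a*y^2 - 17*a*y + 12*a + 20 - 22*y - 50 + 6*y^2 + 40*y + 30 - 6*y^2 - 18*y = 2*a^3 + a^2*(y + 9) + a*(-6*y^2 + 4*y + 10)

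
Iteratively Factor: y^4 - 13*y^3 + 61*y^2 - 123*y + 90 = (y - 3)*(y^3 - 10*y^2 + 31*y - 30) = (y - 5)*(y - 3)*(y^2 - 5*y + 6) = (y - 5)*(y - 3)^2*(y - 2)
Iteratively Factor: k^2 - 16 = (k - 4)*(k + 4)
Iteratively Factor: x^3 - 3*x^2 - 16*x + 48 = (x + 4)*(x^2 - 7*x + 12) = (x - 3)*(x + 4)*(x - 4)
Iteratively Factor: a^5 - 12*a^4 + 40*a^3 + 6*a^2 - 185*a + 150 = (a - 5)*(a^4 - 7*a^3 + 5*a^2 + 31*a - 30) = (a - 5)*(a - 1)*(a^3 - 6*a^2 - a + 30) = (a - 5)*(a - 3)*(a - 1)*(a^2 - 3*a - 10) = (a - 5)^2*(a - 3)*(a - 1)*(a + 2)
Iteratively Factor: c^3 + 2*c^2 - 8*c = (c)*(c^2 + 2*c - 8) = c*(c - 2)*(c + 4)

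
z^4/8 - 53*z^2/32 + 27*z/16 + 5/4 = (z/4 + 1)*(z/2 + 1/4)*(z - 5/2)*(z - 2)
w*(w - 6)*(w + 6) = w^3 - 36*w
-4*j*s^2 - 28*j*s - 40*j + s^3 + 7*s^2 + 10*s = (-4*j + s)*(s + 2)*(s + 5)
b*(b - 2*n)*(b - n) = b^3 - 3*b^2*n + 2*b*n^2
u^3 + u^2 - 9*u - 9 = (u - 3)*(u + 1)*(u + 3)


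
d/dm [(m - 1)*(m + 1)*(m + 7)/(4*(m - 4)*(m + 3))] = (m^4 - 2*m^3 - 42*m^2 - 154*m + 5)/(4*(m^4 - 2*m^3 - 23*m^2 + 24*m + 144))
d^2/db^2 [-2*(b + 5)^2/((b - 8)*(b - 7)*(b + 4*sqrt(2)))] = 4*(-b^6 - 30*b^5 - 300*sqrt(2)*b^4 + 468*b^4 - 330*b^3 + 2492*sqrt(2)*b^3 - 18099*b^2 + 16860*sqrt(2)*b^2 - 168300*sqrt(2)*b + 152760*b - 582752 + 209440*sqrt(2))/(b^9 - 45*b^8 + 12*sqrt(2)*b^8 - 540*sqrt(2)*b^7 + 939*b^7 - 12735*b^6 + 10244*sqrt(2)*b^6 - 106740*sqrt(2)*b^5 + 128136*b^5 - 948960*b^4 + 674400*sqrt(2)*b^4 - 2770560*sqrt(2)*b^3 + 4707584*b^3 - 13547520*b^2 + 8150016*sqrt(2)*b^2 - 18063360*sqrt(2)*b + 16859136*b + 22478848*sqrt(2))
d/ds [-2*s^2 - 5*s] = -4*s - 5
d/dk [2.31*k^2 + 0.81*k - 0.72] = 4.62*k + 0.81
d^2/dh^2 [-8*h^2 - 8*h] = -16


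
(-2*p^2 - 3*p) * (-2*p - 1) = 4*p^3 + 8*p^2 + 3*p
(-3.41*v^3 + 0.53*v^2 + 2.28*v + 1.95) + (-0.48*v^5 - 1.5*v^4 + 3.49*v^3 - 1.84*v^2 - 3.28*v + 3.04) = -0.48*v^5 - 1.5*v^4 + 0.0800000000000001*v^3 - 1.31*v^2 - 1.0*v + 4.99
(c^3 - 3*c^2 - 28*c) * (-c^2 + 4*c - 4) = -c^5 + 7*c^4 + 12*c^3 - 100*c^2 + 112*c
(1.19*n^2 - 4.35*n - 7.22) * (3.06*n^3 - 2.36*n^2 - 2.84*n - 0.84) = 3.6414*n^5 - 16.1194*n^4 - 15.2068*n^3 + 28.3936*n^2 + 24.1588*n + 6.0648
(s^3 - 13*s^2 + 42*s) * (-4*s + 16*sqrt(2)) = -4*s^4 + 16*sqrt(2)*s^3 + 52*s^3 - 208*sqrt(2)*s^2 - 168*s^2 + 672*sqrt(2)*s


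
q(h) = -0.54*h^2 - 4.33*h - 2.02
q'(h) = -1.08*h - 4.33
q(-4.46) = 6.55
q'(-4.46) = 0.49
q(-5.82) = 4.89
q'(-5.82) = 1.96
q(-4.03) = 6.66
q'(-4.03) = 0.02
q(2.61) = -17.00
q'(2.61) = -7.15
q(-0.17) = -1.30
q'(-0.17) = -4.15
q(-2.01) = 4.50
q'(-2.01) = -2.16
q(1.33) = -8.73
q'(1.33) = -5.77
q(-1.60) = 3.53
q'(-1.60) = -2.60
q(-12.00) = -27.82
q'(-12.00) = 8.63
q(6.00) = -47.44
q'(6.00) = -10.81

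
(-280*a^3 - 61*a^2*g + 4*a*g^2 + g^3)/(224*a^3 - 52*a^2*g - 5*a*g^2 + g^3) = (-5*a - g)/(4*a - g)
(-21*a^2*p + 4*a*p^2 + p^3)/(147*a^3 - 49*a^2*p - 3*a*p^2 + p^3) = p/(-7*a + p)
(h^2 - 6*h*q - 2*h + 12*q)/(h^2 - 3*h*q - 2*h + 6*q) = (-h + 6*q)/(-h + 3*q)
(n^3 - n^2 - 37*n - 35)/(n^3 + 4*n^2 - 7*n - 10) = (n - 7)/(n - 2)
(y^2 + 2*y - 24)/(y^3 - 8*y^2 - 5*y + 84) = (y + 6)/(y^2 - 4*y - 21)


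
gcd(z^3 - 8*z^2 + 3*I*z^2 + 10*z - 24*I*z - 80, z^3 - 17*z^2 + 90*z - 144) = z - 8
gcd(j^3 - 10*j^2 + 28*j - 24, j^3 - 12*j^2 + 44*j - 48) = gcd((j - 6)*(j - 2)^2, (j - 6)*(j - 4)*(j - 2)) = j^2 - 8*j + 12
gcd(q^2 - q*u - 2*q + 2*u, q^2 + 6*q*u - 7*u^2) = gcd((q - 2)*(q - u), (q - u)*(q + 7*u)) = q - u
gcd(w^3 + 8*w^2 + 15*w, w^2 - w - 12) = w + 3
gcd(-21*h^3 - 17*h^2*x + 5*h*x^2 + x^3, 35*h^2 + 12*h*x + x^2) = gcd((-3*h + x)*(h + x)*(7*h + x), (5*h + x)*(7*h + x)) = 7*h + x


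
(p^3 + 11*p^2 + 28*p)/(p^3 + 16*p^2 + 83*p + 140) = p/(p + 5)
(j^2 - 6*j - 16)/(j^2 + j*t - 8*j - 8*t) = (j + 2)/(j + t)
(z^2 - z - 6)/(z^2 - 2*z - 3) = (z + 2)/(z + 1)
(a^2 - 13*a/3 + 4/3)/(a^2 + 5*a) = (3*a^2 - 13*a + 4)/(3*a*(a + 5))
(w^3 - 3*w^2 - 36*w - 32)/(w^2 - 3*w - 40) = (w^2 + 5*w + 4)/(w + 5)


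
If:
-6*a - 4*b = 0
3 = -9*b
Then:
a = 2/9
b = -1/3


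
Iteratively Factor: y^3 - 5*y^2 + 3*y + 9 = (y - 3)*(y^2 - 2*y - 3) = (y - 3)^2*(y + 1)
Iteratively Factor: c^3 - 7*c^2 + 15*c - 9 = (c - 1)*(c^2 - 6*c + 9) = (c - 3)*(c - 1)*(c - 3)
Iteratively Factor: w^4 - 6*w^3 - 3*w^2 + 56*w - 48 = (w - 4)*(w^3 - 2*w^2 - 11*w + 12) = (w - 4)*(w + 3)*(w^2 - 5*w + 4) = (w - 4)^2*(w + 3)*(w - 1)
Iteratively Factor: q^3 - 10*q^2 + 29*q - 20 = (q - 4)*(q^2 - 6*q + 5) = (q - 4)*(q - 1)*(q - 5)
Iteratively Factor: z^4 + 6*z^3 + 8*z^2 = (z + 4)*(z^3 + 2*z^2) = (z + 2)*(z + 4)*(z^2) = z*(z + 2)*(z + 4)*(z)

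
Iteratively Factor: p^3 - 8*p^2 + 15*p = (p)*(p^2 - 8*p + 15) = p*(p - 5)*(p - 3)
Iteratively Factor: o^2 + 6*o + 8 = (o + 2)*(o + 4)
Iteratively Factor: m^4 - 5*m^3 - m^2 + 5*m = (m - 5)*(m^3 - m) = (m - 5)*(m + 1)*(m^2 - m) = m*(m - 5)*(m + 1)*(m - 1)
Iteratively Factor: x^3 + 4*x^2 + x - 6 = (x + 2)*(x^2 + 2*x - 3) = (x + 2)*(x + 3)*(x - 1)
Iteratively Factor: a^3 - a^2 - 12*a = (a)*(a^2 - a - 12) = a*(a + 3)*(a - 4)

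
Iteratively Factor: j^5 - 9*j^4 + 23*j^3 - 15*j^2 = (j)*(j^4 - 9*j^3 + 23*j^2 - 15*j) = j^2*(j^3 - 9*j^2 + 23*j - 15) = j^2*(j - 5)*(j^2 - 4*j + 3) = j^2*(j - 5)*(j - 1)*(j - 3)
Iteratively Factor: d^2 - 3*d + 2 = (d - 1)*(d - 2)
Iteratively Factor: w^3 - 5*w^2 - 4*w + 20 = (w - 2)*(w^2 - 3*w - 10) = (w - 2)*(w + 2)*(w - 5)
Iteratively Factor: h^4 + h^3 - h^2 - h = (h)*(h^3 + h^2 - h - 1) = h*(h + 1)*(h^2 - 1) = h*(h - 1)*(h + 1)*(h + 1)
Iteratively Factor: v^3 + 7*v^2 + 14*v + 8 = (v + 2)*(v^2 + 5*v + 4) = (v + 2)*(v + 4)*(v + 1)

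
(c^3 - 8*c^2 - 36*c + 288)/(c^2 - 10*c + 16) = (c^2 - 36)/(c - 2)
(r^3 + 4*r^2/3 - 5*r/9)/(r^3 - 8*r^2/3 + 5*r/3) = (9*r^2 + 12*r - 5)/(3*(3*r^2 - 8*r + 5))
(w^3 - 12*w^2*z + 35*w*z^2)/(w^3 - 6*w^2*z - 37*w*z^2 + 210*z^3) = w/(w + 6*z)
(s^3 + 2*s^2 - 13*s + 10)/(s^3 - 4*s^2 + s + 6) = (s^2 + 4*s - 5)/(s^2 - 2*s - 3)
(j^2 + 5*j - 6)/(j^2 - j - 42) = (j - 1)/(j - 7)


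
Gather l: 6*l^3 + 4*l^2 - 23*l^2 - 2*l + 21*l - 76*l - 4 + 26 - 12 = 6*l^3 - 19*l^2 - 57*l + 10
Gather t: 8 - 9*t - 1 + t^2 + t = t^2 - 8*t + 7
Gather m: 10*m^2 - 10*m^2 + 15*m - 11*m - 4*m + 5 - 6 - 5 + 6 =0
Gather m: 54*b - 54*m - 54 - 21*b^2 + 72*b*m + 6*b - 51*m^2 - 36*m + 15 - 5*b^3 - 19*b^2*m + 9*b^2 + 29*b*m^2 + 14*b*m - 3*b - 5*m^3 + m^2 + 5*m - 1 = -5*b^3 - 12*b^2 + 57*b - 5*m^3 + m^2*(29*b - 50) + m*(-19*b^2 + 86*b - 85) - 40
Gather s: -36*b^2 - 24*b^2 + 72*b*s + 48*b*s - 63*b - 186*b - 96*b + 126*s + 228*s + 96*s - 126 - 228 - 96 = -60*b^2 - 345*b + s*(120*b + 450) - 450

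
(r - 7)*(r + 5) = r^2 - 2*r - 35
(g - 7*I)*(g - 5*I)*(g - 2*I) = g^3 - 14*I*g^2 - 59*g + 70*I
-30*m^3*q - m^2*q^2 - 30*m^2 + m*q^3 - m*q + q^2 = (-6*m + q)*(5*m + q)*(m*q + 1)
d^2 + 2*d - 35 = (d - 5)*(d + 7)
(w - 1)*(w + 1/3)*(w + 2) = w^3 + 4*w^2/3 - 5*w/3 - 2/3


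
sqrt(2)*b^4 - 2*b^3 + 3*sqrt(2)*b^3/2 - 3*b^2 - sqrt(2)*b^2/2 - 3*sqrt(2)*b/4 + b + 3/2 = (b + 3/2)*(b - sqrt(2))*(b - sqrt(2)/2)*(sqrt(2)*b + 1)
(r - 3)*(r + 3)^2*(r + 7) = r^4 + 10*r^3 + 12*r^2 - 90*r - 189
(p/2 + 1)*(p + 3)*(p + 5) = p^3/2 + 5*p^2 + 31*p/2 + 15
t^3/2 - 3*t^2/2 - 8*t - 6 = (t/2 + 1/2)*(t - 6)*(t + 2)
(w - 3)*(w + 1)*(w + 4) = w^3 + 2*w^2 - 11*w - 12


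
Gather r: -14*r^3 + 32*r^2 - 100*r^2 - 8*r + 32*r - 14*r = -14*r^3 - 68*r^2 + 10*r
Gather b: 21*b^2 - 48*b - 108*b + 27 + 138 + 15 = 21*b^2 - 156*b + 180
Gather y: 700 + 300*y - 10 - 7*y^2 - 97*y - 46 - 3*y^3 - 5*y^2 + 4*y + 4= -3*y^3 - 12*y^2 + 207*y + 648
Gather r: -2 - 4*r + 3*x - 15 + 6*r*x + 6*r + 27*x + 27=r*(6*x + 2) + 30*x + 10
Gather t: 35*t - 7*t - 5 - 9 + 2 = 28*t - 12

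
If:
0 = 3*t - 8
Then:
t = 8/3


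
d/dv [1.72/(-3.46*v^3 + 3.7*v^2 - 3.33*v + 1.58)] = (17.8536*v^2 - 12.728*v + 5.7276)/(3.46*v^3 - 3.7*v^2 + 3.33*v - 1.58)^2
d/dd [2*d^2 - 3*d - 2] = 4*d - 3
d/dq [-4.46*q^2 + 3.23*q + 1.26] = 3.23 - 8.92*q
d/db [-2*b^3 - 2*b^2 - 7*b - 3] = -6*b^2 - 4*b - 7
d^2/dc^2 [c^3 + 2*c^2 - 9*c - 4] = 6*c + 4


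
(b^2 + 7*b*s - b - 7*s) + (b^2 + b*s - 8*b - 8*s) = 2*b^2 + 8*b*s - 9*b - 15*s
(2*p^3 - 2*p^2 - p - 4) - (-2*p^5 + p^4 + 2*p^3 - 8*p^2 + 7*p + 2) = 2*p^5 - p^4 + 6*p^2 - 8*p - 6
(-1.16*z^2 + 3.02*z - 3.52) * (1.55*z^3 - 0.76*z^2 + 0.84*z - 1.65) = -1.798*z^5 + 5.5626*z^4 - 8.7256*z^3 + 7.126*z^2 - 7.9398*z + 5.808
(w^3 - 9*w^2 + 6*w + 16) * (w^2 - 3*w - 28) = w^5 - 12*w^4 + 5*w^3 + 250*w^2 - 216*w - 448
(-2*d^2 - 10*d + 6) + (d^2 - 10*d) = -d^2 - 20*d + 6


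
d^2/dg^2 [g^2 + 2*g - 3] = 2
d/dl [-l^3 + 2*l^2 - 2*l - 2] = -3*l^2 + 4*l - 2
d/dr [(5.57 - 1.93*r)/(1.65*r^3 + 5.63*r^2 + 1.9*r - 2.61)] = (6.369*r^3 - 16.7056*r^2 - 62.7182*r - 5.5457)/(2.7225*r^6 + 18.579*r^5 + 37.9669*r^4 + 12.781*r^3 - 25.7786*r^2 - 9.918*r + 6.8121)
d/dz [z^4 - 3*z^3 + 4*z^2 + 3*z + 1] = 4*z^3 - 9*z^2 + 8*z + 3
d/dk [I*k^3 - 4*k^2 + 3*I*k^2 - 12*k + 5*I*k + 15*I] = 3*I*k^2 + k*(-8 + 6*I) - 12 + 5*I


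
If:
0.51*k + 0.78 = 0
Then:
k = -1.53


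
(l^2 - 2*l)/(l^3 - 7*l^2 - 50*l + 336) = l*(l - 2)/(l^3 - 7*l^2 - 50*l + 336)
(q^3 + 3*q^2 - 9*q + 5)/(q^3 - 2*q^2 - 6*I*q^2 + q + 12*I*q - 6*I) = (q + 5)/(q - 6*I)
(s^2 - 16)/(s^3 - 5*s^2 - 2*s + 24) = (s + 4)/(s^2 - s - 6)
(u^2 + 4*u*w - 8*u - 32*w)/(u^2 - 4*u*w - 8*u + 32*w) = (u + 4*w)/(u - 4*w)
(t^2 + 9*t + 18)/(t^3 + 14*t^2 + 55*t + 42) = (t + 3)/(t^2 + 8*t + 7)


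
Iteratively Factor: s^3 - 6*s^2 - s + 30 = (s + 2)*(s^2 - 8*s + 15) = (s - 5)*(s + 2)*(s - 3)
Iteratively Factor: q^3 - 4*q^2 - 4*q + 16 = (q - 2)*(q^2 - 2*q - 8) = (q - 4)*(q - 2)*(q + 2)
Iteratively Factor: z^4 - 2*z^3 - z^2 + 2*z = (z - 2)*(z^3 - z) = z*(z - 2)*(z^2 - 1) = z*(z - 2)*(z + 1)*(z - 1)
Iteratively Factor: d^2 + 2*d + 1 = (d + 1)*(d + 1)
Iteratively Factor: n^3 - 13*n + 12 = (n + 4)*(n^2 - 4*n + 3) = (n - 3)*(n + 4)*(n - 1)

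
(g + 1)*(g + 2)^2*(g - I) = g^4 + 5*g^3 - I*g^3 + 8*g^2 - 5*I*g^2 + 4*g - 8*I*g - 4*I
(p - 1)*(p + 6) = p^2 + 5*p - 6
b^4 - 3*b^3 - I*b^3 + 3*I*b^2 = b^2*(b - 3)*(b - I)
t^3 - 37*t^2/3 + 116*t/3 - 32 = (t - 8)*(t - 3)*(t - 4/3)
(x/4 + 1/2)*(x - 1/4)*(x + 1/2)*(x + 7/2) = x^4/4 + 23*x^3/16 + 33*x^2/16 + 17*x/64 - 7/32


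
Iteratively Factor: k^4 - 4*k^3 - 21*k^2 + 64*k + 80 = (k + 4)*(k^3 - 8*k^2 + 11*k + 20) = (k + 1)*(k + 4)*(k^2 - 9*k + 20) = (k - 4)*(k + 1)*(k + 4)*(k - 5)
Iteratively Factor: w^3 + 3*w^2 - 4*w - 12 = (w + 2)*(w^2 + w - 6) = (w + 2)*(w + 3)*(w - 2)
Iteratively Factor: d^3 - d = (d - 1)*(d^2 + d) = (d - 1)*(d + 1)*(d)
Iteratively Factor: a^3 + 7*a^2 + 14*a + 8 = (a + 2)*(a^2 + 5*a + 4) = (a + 1)*(a + 2)*(a + 4)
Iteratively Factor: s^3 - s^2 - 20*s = (s + 4)*(s^2 - 5*s) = (s - 5)*(s + 4)*(s)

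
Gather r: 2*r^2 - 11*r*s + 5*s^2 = 2*r^2 - 11*r*s + 5*s^2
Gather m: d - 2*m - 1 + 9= d - 2*m + 8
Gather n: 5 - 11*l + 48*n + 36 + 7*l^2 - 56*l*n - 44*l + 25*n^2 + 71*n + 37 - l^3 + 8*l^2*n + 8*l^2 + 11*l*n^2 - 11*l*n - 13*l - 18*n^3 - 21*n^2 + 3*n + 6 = -l^3 + 15*l^2 - 68*l - 18*n^3 + n^2*(11*l + 4) + n*(8*l^2 - 67*l + 122) + 84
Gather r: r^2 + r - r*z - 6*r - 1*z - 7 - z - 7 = r^2 + r*(-z - 5) - 2*z - 14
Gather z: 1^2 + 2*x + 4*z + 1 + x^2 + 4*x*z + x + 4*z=x^2 + 3*x + z*(4*x + 8) + 2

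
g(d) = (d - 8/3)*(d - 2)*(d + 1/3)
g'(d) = (d - 8/3)*(d - 2) + (d - 8/3)*(d + 1/3) + (d - 2)*(d + 1/3) = 3*d^2 - 26*d/3 + 34/9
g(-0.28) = 0.36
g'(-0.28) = 6.44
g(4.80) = 30.66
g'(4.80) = 31.30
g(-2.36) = -44.42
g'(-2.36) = 40.94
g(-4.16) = -160.92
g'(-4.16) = 91.75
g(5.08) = 40.24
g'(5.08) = 37.17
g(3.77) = 8.01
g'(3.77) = 13.74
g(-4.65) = -210.03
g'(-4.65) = 108.95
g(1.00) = 2.22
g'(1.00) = -1.89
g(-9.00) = -1112.22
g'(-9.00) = 324.78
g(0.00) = 1.78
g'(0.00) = 3.78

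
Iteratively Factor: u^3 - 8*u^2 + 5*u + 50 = (u + 2)*(u^2 - 10*u + 25) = (u - 5)*(u + 2)*(u - 5)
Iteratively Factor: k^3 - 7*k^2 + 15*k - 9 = (k - 3)*(k^2 - 4*k + 3) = (k - 3)*(k - 1)*(k - 3)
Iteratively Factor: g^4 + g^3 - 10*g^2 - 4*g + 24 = (g - 2)*(g^3 + 3*g^2 - 4*g - 12) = (g - 2)*(g + 2)*(g^2 + g - 6) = (g - 2)^2*(g + 2)*(g + 3)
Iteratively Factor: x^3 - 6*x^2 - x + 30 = (x - 3)*(x^2 - 3*x - 10) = (x - 3)*(x + 2)*(x - 5)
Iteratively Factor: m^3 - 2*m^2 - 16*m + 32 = (m + 4)*(m^2 - 6*m + 8) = (m - 4)*(m + 4)*(m - 2)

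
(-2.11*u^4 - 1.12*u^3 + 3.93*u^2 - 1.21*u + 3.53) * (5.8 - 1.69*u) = 3.5659*u^5 - 10.3452*u^4 - 13.1377*u^3 + 24.8389*u^2 - 12.9837*u + 20.474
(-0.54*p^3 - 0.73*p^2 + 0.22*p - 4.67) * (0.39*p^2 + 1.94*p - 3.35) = -0.2106*p^5 - 1.3323*p^4 + 0.4786*p^3 + 1.051*p^2 - 9.7968*p + 15.6445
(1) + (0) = 1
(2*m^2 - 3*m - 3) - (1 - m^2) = 3*m^2 - 3*m - 4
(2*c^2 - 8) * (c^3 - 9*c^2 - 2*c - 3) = 2*c^5 - 18*c^4 - 12*c^3 + 66*c^2 + 16*c + 24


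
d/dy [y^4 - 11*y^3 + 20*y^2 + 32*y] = 4*y^3 - 33*y^2 + 40*y + 32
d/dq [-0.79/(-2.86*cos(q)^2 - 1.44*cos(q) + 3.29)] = (4.5188*cos(q) + 1.1376)*sin(q)/(2.86*cos(q)^2 + 1.44*cos(q) - 3.29)^2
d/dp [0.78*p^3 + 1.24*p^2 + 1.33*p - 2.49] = 2.34*p^2 + 2.48*p + 1.33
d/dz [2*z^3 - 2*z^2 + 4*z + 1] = 6*z^2 - 4*z + 4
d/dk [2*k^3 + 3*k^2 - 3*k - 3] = 6*k^2 + 6*k - 3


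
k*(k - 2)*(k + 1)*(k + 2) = k^4 + k^3 - 4*k^2 - 4*k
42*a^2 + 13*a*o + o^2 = (6*a + o)*(7*a + o)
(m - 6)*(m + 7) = m^2 + m - 42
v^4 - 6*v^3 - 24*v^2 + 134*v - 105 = (v - 7)*(v - 3)*(v - 1)*(v + 5)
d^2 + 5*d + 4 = (d + 1)*(d + 4)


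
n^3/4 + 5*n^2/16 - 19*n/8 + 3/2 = (n/4 + 1)*(n - 2)*(n - 3/4)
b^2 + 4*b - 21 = (b - 3)*(b + 7)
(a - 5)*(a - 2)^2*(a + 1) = a^4 - 8*a^3 + 15*a^2 + 4*a - 20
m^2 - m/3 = m*(m - 1/3)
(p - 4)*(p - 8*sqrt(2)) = p^2 - 8*sqrt(2)*p - 4*p + 32*sqrt(2)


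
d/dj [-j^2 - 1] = -2*j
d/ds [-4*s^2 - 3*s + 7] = -8*s - 3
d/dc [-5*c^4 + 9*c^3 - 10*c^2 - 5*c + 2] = -20*c^3 + 27*c^2 - 20*c - 5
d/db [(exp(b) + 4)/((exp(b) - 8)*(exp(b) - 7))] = (-exp(2*b) - 8*exp(b) + 116)*exp(b)/(exp(4*b) - 30*exp(3*b) + 337*exp(2*b) - 1680*exp(b) + 3136)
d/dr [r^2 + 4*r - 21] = 2*r + 4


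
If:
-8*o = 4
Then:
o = -1/2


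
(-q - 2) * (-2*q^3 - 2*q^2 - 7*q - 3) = 2*q^4 + 6*q^3 + 11*q^2 + 17*q + 6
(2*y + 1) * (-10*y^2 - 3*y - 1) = -20*y^3 - 16*y^2 - 5*y - 1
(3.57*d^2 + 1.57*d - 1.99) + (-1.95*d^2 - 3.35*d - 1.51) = 1.62*d^2 - 1.78*d - 3.5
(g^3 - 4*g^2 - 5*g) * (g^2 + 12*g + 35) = g^5 + 8*g^4 - 18*g^3 - 200*g^2 - 175*g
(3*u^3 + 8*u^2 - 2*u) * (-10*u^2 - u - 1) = -30*u^5 - 83*u^4 + 9*u^3 - 6*u^2 + 2*u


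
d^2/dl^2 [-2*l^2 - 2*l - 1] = -4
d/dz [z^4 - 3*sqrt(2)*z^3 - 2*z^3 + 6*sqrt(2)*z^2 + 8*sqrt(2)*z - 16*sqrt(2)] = 4*z^3 - 9*sqrt(2)*z^2 - 6*z^2 + 12*sqrt(2)*z + 8*sqrt(2)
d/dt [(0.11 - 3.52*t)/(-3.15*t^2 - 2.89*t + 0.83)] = (-11.088*t^2 + 0.693*t - 2.6037)/(9.9225*t^4 + 18.207*t^3 + 3.1231*t^2 - 4.7974*t + 0.6889)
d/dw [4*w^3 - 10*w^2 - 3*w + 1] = 12*w^2 - 20*w - 3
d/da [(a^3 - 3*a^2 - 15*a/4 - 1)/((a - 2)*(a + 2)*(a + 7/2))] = (52*a^4 - 4*a^3 - 111*a^2 + 728*a + 388)/(2*(4*a^6 + 28*a^5 + 17*a^4 - 224*a^3 - 328*a^2 + 448*a + 784))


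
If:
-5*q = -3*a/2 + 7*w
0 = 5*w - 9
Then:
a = 10*q/3 + 42/5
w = 9/5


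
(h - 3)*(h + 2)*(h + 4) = h^3 + 3*h^2 - 10*h - 24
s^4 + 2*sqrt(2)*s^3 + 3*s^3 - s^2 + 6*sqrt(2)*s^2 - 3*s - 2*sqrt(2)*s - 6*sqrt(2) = (s - 1)*(s + 1)*(s + 3)*(s + 2*sqrt(2))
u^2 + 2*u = u*(u + 2)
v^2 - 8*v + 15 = (v - 5)*(v - 3)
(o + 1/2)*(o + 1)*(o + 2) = o^3 + 7*o^2/2 + 7*o/2 + 1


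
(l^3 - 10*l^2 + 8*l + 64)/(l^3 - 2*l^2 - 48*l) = (l^2 - 2*l - 8)/(l*(l + 6))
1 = 1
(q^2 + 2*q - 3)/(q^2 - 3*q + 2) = (q + 3)/(q - 2)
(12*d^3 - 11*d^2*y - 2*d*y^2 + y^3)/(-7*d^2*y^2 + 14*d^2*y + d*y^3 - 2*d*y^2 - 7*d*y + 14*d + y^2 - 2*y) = (-12*d^3 + 11*d^2*y + 2*d*y^2 - y^3)/(7*d^2*y^2 - 14*d^2*y - d*y^3 + 2*d*y^2 + 7*d*y - 14*d - y^2 + 2*y)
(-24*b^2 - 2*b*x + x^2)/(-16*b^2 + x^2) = (-6*b + x)/(-4*b + x)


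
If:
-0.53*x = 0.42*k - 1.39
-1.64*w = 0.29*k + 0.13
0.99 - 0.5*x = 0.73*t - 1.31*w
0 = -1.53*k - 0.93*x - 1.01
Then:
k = -4.35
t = -1.56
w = 0.69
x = 6.07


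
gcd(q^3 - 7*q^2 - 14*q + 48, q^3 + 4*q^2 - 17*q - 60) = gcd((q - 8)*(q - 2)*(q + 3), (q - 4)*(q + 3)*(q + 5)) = q + 3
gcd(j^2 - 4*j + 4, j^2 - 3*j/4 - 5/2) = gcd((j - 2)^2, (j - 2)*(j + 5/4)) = j - 2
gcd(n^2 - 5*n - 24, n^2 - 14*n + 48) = n - 8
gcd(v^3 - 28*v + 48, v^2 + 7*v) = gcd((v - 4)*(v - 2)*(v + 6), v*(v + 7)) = 1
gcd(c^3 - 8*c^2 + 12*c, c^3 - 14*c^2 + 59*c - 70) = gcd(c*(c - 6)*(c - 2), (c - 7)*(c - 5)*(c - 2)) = c - 2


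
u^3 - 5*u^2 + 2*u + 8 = (u - 4)*(u - 2)*(u + 1)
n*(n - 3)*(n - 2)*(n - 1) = n^4 - 6*n^3 + 11*n^2 - 6*n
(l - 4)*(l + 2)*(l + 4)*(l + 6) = l^4 + 8*l^3 - 4*l^2 - 128*l - 192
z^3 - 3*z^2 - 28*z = z*(z - 7)*(z + 4)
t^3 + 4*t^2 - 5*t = t*(t - 1)*(t + 5)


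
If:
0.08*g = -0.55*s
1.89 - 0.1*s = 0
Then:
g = -129.94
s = 18.90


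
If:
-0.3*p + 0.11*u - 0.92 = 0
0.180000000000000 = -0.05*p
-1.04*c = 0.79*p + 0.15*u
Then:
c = 2.94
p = -3.60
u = -1.45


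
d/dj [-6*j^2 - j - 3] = -12*j - 1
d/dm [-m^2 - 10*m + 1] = -2*m - 10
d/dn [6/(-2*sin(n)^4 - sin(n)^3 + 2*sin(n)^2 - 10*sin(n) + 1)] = 24*(-4*sin(4*n) + 43*cos(n) - 3*cos(3*n))/(2*(1 - cos(2*n))^2 + 43*sin(n) - sin(3*n) + 4*cos(2*n) - 8)^2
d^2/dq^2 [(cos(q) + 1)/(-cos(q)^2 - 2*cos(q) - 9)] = (2*(1 - cos(q)^2)^2 + cos(q)^5 - 50*cos(q)^3 - 52*cos(q)^2 + 105*cos(q) + 44)/(cos(q)^2 + 2*cos(q) + 9)^3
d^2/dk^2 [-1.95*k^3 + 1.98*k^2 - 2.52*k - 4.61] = 3.96 - 11.7*k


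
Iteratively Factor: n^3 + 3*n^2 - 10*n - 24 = (n + 2)*(n^2 + n - 12) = (n + 2)*(n + 4)*(n - 3)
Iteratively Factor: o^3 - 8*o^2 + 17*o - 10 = (o - 5)*(o^2 - 3*o + 2) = (o - 5)*(o - 1)*(o - 2)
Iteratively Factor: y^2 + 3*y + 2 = (y + 2)*(y + 1)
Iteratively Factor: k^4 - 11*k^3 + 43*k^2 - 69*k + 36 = (k - 1)*(k^3 - 10*k^2 + 33*k - 36) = (k - 3)*(k - 1)*(k^2 - 7*k + 12) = (k - 3)^2*(k - 1)*(k - 4)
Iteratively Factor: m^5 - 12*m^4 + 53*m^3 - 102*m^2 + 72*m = (m - 3)*(m^4 - 9*m^3 + 26*m^2 - 24*m) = (m - 3)*(m - 2)*(m^3 - 7*m^2 + 12*m) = (m - 4)*(m - 3)*(m - 2)*(m^2 - 3*m) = (m - 4)*(m - 3)^2*(m - 2)*(m)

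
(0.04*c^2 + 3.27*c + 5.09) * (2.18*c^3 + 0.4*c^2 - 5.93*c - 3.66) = 0.0872*c^5 + 7.1446*c^4 + 12.167*c^3 - 17.5015*c^2 - 42.1519*c - 18.6294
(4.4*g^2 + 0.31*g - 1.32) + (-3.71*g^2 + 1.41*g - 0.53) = 0.69*g^2 + 1.72*g - 1.85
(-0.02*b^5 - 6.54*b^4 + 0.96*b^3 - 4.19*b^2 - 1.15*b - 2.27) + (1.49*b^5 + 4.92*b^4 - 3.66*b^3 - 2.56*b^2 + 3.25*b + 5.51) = 1.47*b^5 - 1.62*b^4 - 2.7*b^3 - 6.75*b^2 + 2.1*b + 3.24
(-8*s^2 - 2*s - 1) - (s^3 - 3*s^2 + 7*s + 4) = -s^3 - 5*s^2 - 9*s - 5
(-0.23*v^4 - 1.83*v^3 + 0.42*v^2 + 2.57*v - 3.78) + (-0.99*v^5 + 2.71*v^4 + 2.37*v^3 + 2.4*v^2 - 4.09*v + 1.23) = -0.99*v^5 + 2.48*v^4 + 0.54*v^3 + 2.82*v^2 - 1.52*v - 2.55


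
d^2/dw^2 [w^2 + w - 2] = 2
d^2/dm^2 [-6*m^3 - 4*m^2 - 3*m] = -36*m - 8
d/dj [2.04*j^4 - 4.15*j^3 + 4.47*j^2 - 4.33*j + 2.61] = 8.16*j^3 - 12.45*j^2 + 8.94*j - 4.33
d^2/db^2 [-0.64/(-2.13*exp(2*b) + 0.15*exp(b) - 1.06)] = ((0.096 - 5.4528*exp(b))*(2.13*exp(2*b) - 0.15*exp(b) + 1.06) + 0.64*(4.26*exp(b) - 0.15)*(8.52*exp(b) - 0.3)*exp(b))*exp(b)/(2.13*exp(2*b) - 0.15*exp(b) + 1.06)^3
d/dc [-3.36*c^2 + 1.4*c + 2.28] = 1.4 - 6.72*c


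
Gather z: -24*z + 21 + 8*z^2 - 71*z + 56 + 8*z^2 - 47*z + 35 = 16*z^2 - 142*z + 112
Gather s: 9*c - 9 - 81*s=9*c - 81*s - 9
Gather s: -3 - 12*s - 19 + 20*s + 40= 8*s + 18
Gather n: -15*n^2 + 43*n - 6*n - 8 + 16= -15*n^2 + 37*n + 8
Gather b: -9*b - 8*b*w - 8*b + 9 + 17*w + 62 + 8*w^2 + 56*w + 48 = b*(-8*w - 17) + 8*w^2 + 73*w + 119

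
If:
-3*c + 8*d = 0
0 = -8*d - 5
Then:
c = -5/3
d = -5/8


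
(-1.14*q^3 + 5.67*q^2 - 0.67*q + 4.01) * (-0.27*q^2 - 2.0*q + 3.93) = 0.3078*q^5 + 0.7491*q^4 - 15.6393*q^3 + 22.5404*q^2 - 10.6531*q + 15.7593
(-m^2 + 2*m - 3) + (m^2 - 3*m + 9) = 6 - m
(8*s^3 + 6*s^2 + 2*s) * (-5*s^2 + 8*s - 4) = -40*s^5 + 34*s^4 + 6*s^3 - 8*s^2 - 8*s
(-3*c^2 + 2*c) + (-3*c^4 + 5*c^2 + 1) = -3*c^4 + 2*c^2 + 2*c + 1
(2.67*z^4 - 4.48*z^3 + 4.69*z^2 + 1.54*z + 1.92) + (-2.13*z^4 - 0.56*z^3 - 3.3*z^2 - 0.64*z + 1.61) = 0.54*z^4 - 5.04*z^3 + 1.39*z^2 + 0.9*z + 3.53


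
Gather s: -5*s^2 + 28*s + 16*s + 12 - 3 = -5*s^2 + 44*s + 9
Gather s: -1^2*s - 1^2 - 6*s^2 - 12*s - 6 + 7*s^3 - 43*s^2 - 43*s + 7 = 7*s^3 - 49*s^2 - 56*s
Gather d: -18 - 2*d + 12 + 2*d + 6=0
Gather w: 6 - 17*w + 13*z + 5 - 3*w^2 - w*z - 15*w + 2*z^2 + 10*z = -3*w^2 + w*(-z - 32) + 2*z^2 + 23*z + 11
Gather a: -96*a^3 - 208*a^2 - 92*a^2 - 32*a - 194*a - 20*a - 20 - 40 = -96*a^3 - 300*a^2 - 246*a - 60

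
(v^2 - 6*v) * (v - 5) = v^3 - 11*v^2 + 30*v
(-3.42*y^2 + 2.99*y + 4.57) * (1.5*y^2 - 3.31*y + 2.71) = -5.13*y^4 + 15.8052*y^3 - 12.3101*y^2 - 7.0238*y + 12.3847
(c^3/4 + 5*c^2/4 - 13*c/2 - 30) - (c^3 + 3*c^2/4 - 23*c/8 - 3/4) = -3*c^3/4 + c^2/2 - 29*c/8 - 117/4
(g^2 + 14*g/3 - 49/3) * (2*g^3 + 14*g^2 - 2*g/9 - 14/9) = 2*g^5 + 70*g^4/3 + 292*g^3/9 - 6244*g^2/27 - 98*g/27 + 686/27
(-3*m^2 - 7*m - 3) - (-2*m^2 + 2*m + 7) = -m^2 - 9*m - 10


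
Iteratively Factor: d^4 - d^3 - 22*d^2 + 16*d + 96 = (d - 4)*(d^3 + 3*d^2 - 10*d - 24) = (d - 4)*(d - 3)*(d^2 + 6*d + 8) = (d - 4)*(d - 3)*(d + 2)*(d + 4)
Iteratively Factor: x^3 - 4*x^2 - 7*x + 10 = (x - 1)*(x^2 - 3*x - 10) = (x - 5)*(x - 1)*(x + 2)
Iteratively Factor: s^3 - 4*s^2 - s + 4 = (s - 1)*(s^2 - 3*s - 4) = (s - 1)*(s + 1)*(s - 4)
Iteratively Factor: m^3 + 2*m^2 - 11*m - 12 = (m + 1)*(m^2 + m - 12) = (m + 1)*(m + 4)*(m - 3)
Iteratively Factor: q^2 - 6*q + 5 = (q - 1)*(q - 5)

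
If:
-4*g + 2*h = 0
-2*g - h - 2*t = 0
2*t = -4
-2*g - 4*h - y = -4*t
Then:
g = 1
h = 2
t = -2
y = -18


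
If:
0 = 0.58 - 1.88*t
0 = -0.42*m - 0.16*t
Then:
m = -0.12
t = 0.31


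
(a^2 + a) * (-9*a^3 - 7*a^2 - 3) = -9*a^5 - 16*a^4 - 7*a^3 - 3*a^2 - 3*a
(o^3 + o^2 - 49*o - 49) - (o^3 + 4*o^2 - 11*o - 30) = -3*o^2 - 38*o - 19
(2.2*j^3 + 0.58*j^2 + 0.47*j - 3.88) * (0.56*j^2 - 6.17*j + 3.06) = 1.232*j^5 - 13.2492*j^4 + 3.4166*j^3 - 3.2979*j^2 + 25.3778*j - 11.8728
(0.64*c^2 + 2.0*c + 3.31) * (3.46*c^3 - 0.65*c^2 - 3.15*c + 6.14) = 2.2144*c^5 + 6.504*c^4 + 8.1366*c^3 - 4.5219*c^2 + 1.8535*c + 20.3234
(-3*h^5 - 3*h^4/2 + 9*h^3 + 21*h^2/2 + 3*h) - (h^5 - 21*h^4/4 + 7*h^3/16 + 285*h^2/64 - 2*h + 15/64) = -4*h^5 + 15*h^4/4 + 137*h^3/16 + 387*h^2/64 + 5*h - 15/64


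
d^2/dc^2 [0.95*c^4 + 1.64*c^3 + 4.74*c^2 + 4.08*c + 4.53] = 11.4*c^2 + 9.84*c + 9.48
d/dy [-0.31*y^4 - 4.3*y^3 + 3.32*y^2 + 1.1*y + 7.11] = -1.24*y^3 - 12.9*y^2 + 6.64*y + 1.1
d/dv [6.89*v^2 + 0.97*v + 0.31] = 13.78*v + 0.97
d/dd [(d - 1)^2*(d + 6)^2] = 2*(d - 1)*(d + 6)*(2*d + 5)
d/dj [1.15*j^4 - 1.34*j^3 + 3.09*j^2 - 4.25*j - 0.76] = 4.6*j^3 - 4.02*j^2 + 6.18*j - 4.25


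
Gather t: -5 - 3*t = -3*t - 5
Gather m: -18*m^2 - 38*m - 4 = -18*m^2 - 38*m - 4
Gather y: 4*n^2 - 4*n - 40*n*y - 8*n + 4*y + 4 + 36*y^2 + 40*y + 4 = 4*n^2 - 12*n + 36*y^2 + y*(44 - 40*n) + 8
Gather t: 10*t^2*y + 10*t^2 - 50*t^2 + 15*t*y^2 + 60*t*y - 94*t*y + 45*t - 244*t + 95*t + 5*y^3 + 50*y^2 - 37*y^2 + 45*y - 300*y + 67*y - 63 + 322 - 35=t^2*(10*y - 40) + t*(15*y^2 - 34*y - 104) + 5*y^3 + 13*y^2 - 188*y + 224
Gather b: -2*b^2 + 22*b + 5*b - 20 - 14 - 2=-2*b^2 + 27*b - 36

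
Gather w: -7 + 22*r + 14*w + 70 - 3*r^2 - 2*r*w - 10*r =-3*r^2 + 12*r + w*(14 - 2*r) + 63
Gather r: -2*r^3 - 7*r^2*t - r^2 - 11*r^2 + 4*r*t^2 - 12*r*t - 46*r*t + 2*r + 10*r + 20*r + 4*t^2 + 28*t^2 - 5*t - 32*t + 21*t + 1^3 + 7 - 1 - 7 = -2*r^3 + r^2*(-7*t - 12) + r*(4*t^2 - 58*t + 32) + 32*t^2 - 16*t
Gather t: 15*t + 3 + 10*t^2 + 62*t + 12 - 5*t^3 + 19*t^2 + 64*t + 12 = -5*t^3 + 29*t^2 + 141*t + 27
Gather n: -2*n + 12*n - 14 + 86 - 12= 10*n + 60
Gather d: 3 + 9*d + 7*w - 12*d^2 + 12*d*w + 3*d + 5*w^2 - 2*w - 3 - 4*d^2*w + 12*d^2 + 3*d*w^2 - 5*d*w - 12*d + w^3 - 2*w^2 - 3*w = -4*d^2*w + d*(3*w^2 + 7*w) + w^3 + 3*w^2 + 2*w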